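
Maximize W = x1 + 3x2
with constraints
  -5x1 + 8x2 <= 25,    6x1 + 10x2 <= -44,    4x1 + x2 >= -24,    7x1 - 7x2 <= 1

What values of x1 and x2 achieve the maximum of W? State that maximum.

x1 = -98/17, x2 = -16/17, maximum W = -146/17

Corner points and W = x1 + 3x2:
  (-98/17, -16/17) → W = -146/17
  (-149/56, -157/56) → W = -155/14
  (-167/35, -172/35) → W = -683/35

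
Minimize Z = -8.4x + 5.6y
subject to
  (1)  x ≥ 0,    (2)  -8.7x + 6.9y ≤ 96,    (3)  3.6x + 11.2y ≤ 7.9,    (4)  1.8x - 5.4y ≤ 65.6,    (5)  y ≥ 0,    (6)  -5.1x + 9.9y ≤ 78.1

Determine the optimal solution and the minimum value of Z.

x = 79/36, y = 0, minimum Z = -553/30

The binding constraints are 3.6x + 11.2y = 7.9 and y = 0.
Solving simultaneously gives x = 79/36, y = 0.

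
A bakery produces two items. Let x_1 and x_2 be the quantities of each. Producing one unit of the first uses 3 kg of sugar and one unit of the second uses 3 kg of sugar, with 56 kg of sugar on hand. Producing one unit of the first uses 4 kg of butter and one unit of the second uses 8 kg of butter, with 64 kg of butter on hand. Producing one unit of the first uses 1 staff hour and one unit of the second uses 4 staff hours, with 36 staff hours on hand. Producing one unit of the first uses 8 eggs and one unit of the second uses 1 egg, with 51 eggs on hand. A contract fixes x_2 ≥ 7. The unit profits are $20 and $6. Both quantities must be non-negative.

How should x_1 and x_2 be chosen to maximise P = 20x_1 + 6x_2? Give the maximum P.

Extreme points and P = 20x_1 + 6x_2:
  (0, 8) → P = 48
  (0, 7) → P = 42
  (2, 7) → P = 82

x_1 = 2, x_2 = 7, maximum P = 82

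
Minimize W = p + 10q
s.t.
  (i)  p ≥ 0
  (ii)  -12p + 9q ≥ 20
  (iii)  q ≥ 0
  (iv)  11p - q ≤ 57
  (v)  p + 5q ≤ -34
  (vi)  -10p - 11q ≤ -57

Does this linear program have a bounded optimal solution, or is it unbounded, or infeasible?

infeasible

The boundaries p = 0 and -10p - 11q = -57 meet at (0, 57/11), but that point violates p + 5q ≤ -34. Every candidate vertex is excluded by some other constraint, so the feasible region is empty.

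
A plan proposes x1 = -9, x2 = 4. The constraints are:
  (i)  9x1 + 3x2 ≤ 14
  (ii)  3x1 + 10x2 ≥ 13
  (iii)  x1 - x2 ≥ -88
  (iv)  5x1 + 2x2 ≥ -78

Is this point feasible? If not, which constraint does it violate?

feasible

(i): -69 ≤ 14 ✓
(ii): 13 ≥ 13 ✓
(iii): -13 ≥ -88 ✓
(iv): -37 ≥ -78 ✓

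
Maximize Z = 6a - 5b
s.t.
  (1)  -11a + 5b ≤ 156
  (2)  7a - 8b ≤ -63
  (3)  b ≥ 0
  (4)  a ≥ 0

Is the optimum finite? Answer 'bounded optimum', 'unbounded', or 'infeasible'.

unbounded

From the feasible point (0, 156/5), moving in the direction (8, 7) keeps every constraint satisfied while Z increases without bound.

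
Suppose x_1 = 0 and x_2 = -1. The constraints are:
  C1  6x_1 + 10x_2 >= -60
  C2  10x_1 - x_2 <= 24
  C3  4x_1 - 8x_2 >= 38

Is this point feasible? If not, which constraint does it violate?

not feasible — violates C3

Constraint C3: 4x_1 - 8x_2 = 8, which is not ≥ 38. All other constraints are satisfied.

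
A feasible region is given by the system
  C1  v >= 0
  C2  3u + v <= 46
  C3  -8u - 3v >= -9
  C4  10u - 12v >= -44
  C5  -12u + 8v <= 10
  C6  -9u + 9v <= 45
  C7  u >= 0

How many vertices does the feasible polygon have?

Pairwise boundary intersections that survive every other constraint:
  (9/8, 0)
  (0, 0)
  (21/50, 47/25)
  (0, 5/4)

4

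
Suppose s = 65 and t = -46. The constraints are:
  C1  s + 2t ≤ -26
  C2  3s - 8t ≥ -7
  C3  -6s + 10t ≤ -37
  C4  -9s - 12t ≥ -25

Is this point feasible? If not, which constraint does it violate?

not feasible — violates C4

Constraint C4: -9s - 12t = -33, which is not ≥ -25. All other constraints are satisfied.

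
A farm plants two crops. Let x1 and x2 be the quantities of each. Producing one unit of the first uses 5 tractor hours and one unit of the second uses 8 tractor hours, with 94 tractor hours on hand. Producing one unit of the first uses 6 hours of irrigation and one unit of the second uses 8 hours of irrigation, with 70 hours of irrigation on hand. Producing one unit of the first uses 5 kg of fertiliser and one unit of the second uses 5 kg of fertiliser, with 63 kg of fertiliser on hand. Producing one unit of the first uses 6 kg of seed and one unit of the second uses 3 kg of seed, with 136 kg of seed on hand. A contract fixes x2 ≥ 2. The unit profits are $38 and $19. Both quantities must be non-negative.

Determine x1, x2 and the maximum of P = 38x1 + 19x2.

x1 = 9, x2 = 2, maximum P = 380

Corner points and P = 38x1 + 19x2:
  (0, 35/4) → P = 665/4
  (0, 2) → P = 38
  (9, 2) → P = 380

At the optimal vertex, 6x1 + 8x2 = 70 and x2 = 2.
Solving simultaneously gives x1 = 9, x2 = 2.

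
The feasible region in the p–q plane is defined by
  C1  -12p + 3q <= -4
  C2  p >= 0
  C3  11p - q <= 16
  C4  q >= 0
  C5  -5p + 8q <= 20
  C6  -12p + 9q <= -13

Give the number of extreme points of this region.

The feasible vertices (each the meet of two boundaries and inside every other half-plane) are:
  (16/11, 0)
  (131/87, 49/87)
  (13/12, 0)

3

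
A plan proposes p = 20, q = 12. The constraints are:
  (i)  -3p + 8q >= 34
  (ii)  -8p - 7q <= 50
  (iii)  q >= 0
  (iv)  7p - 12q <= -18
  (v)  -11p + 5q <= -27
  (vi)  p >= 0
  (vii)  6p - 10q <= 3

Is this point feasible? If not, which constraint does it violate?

Constraint (iv): 7p - 12q = -4, which is not ≤ -18. All other constraints are satisfied.

not feasible — violates (iv)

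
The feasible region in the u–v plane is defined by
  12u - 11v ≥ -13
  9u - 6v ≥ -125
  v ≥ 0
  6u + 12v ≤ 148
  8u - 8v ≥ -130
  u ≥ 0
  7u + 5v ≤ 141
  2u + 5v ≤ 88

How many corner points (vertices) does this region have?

The feasible vertices (each the meet of two boundaries and inside every other half-plane) are:
  (736/105, 309/35)
  (0, 13/11)
  (0, 0)
  (141/7, 0)
  (476/27, 95/27)

5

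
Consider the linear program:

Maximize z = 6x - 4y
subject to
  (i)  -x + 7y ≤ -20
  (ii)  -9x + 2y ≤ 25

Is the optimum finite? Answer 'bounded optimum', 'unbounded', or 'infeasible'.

From the feasible point (-215/61, -205/61), moving in the direction (-2, -9) keeps every constraint satisfied while z increases without bound.

unbounded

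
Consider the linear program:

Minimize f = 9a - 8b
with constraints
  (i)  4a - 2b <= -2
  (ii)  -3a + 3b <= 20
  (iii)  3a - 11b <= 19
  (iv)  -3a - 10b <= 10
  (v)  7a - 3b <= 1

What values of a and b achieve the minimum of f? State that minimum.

a = -230/39, b = 10/13, minimum f = -770/13

Extreme points and f = 9a - 8b:
  (-20/23, -17/23) → f = -44/23
  (4, 9) → f = -36
  (-230/39, 10/13) → f = -770/13
  (21/4, 143/12) → f = -577/12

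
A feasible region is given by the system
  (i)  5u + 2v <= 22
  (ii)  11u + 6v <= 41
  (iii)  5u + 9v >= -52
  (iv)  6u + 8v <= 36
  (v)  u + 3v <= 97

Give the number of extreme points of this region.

Of the 10 pairwise boundary intersections, those satisfying every inequality are:
  (25/4, -37/8)
  (302/35, -74/7)
  (28/13, 75/26)
  (-343/2, 179/2)
  (-334/5, 273/5)

5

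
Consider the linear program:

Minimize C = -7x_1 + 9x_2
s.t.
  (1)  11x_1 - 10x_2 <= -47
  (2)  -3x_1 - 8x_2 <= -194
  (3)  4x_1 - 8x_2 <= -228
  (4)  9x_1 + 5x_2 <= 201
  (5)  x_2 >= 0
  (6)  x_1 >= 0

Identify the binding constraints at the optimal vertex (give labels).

Extreme points and C = -7x_1 + 9x_2:
  (117/23, 714/23) → C = 5607/23
  (0, 57/2) → C = 513/2
  (0, 201/5) → C = 1809/5

The minimum is at (117/23, 714/23). Substituting into each constraint, equality holds for (3) and (4); the remaining constraints have slack.

(3) and (4)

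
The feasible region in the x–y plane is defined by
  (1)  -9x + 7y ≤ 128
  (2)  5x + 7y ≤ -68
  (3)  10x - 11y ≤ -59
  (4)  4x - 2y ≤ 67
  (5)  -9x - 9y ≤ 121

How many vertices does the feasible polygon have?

Pairwise boundary intersections that survive every other constraint:
  (-1161/125, -77/25)
  (-235/18, -7/18)
  (-266/27, -97/27)

3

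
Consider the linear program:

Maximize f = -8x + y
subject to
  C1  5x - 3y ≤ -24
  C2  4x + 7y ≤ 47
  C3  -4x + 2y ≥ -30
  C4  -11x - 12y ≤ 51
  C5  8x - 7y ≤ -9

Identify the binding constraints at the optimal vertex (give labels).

C2 and C4

Feasible corners and f = -8x + y:
  (-27/47, 331/47) → f = 547/47
  (-147/31, 3/31) → f = 1179/31
  (-921/29, 721/29) → f = 8089/29

The maximum is at (-921/29, 721/29). Substituting into each constraint, equality holds for C2 and C4; the remaining constraints have slack.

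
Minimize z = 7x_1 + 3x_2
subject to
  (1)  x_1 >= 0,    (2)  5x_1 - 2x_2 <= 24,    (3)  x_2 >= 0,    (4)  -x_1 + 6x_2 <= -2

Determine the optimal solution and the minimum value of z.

Corner points and z = 7x_1 + 3x_2:
  (24/5, 0) → z = 168/5
  (5, 1/2) → z = 73/2
  (2, 0) → z = 14

x_1 = 2, x_2 = 0, minimum z = 14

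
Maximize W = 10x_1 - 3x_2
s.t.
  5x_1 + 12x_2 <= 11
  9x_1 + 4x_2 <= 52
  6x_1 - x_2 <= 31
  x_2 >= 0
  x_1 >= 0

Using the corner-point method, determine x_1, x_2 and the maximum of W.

x_1 = 11/5, x_2 = 0, maximum W = 22

At the optimal vertex, 5x_1 + 12x_2 = 11 and x_2 = 0.
Solving simultaneously gives x_1 = 11/5, x_2 = 0.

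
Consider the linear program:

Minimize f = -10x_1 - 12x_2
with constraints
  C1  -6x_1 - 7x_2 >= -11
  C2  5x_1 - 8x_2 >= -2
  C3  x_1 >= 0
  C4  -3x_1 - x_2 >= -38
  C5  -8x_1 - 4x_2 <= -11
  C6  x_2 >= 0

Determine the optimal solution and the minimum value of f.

x_1 = 33/32, x_2 = 11/16, minimum f = -297/16

Feasible corners and f = -10x_1 - 12x_2:
  (33/32, 11/16) → f = -297/16
  (11/6, 0) → f = -55/3
  (11/8, 0) → f = -55/4

The optimum lies where -6x_1 - 7x_2 = -11 and -8x_1 - 4x_2 = -11.
Solving simultaneously gives x_1 = 33/32, x_2 = 11/16.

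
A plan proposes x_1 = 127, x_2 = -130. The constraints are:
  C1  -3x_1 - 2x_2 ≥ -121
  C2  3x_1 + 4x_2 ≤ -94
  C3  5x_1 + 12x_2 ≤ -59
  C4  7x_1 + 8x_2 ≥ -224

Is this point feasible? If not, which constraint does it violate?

feasible

C1: -121 ≥ -121 ✓
C2: -139 ≤ -94 ✓
C3: -925 ≤ -59 ✓
C4: -151 ≥ -224 ✓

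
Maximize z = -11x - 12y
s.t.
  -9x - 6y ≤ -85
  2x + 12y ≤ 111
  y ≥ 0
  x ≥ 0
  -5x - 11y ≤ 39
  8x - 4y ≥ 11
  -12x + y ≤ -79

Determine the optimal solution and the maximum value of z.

Vertices and z = -11x - 12y:
  (85/9, 0) → z = -935/9
  (559/81, 103/27) → z = -9857/81
  (111/2, 0) → z = -1221/2
  (1059/146, 587/73) → z = -25737/146

x = 85/9, y = 0, maximum z = -935/9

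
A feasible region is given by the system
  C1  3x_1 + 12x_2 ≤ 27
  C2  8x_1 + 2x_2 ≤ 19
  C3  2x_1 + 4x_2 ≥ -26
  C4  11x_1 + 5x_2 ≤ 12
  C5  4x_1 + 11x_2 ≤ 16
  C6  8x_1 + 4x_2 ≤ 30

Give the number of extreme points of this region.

5

Intersecting each pair of boundary lines and keeping only the points that satisfy every inequality leaves:
  (-35, 11)
  (-7, 4)
  (32/7, -123/14)
  (71/18, -113/18)
  (52/101, 128/101)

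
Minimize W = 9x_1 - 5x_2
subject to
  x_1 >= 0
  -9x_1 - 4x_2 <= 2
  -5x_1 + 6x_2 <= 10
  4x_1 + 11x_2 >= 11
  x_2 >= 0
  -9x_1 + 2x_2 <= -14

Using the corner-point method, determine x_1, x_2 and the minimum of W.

Feasible corners and W = 9x_1 - 5x_2:
  (26/11, 40/11) → W = 34/11
  (11/4, 0) → W = 99/4
  (176/107, 43/107) → W = 1369/107
The feasible region is unbounded (it extends along (6, 5), (1, 0)), but W strictly increases along every unbounded feasible direction, so there is no improving ray and the minimum is attained at a vertex.

The binding constraints are -5x_1 + 6x_2 = 10 and -9x_1 + 2x_2 = -14.
Solving simultaneously gives x_1 = 26/11, x_2 = 40/11.

x_1 = 26/11, x_2 = 40/11, minimum W = 34/11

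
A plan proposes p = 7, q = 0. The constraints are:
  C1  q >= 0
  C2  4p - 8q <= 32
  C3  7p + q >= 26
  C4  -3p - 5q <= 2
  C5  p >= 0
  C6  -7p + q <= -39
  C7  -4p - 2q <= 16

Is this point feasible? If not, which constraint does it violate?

feasible

C1: 0 ≥ 0 ✓
C2: 28 ≤ 32 ✓
C3: 49 ≥ 26 ✓
C4: -21 ≤ 2 ✓
C5: 7 ≥ 0 ✓
C6: -49 ≤ -39 ✓
C7: -28 ≤ 16 ✓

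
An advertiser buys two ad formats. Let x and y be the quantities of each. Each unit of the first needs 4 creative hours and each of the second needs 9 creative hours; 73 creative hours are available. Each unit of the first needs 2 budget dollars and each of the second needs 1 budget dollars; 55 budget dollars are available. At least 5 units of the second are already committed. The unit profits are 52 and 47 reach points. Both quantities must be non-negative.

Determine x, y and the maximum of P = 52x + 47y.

x = 7, y = 5, maximum P = 599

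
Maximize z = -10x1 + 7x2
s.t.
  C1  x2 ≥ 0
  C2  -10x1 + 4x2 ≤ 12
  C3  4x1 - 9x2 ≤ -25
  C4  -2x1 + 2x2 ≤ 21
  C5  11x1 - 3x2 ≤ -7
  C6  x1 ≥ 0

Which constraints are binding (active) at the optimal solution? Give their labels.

C2 and C5

Corner points and z = -10x1 + 7x2:
  (4/7, 31/7) → z = 177/7
  (0, 3) → z = 21
  (4/29, 247/87) → z = 1609/87
  (0, 25/9) → z = 175/9

The maximum is at (4/7, 31/7). Substituting into each constraint, equality holds for C2 and C5; the remaining constraints have slack.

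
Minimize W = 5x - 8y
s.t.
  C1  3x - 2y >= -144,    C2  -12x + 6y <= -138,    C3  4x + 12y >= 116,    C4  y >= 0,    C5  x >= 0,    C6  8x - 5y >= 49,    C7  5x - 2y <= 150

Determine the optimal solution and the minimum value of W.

Feasible corners and W = 5x - 8y:
  (14, 5) → W = 30
  (33, 43) → W = -179
  (29, 0) → W = 145
  (30, 0) → W = 150
  (652/9, 955/9) → W = -1460/3

x = 652/9, y = 955/9, minimum W = -1460/3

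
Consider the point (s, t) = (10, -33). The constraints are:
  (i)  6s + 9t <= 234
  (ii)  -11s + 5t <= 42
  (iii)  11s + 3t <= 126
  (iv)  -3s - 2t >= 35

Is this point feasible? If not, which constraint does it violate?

(i): -237 ≤ 234 ✓
(ii): -275 ≤ 42 ✓
(iii): 11 ≤ 126 ✓
(iv): 36 ≥ 35 ✓

feasible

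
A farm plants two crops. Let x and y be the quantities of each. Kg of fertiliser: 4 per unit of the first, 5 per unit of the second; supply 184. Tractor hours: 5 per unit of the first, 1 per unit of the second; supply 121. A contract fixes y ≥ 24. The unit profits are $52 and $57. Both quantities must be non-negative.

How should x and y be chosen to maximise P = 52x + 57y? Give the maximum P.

x = 16, y = 24, maximum P = 2200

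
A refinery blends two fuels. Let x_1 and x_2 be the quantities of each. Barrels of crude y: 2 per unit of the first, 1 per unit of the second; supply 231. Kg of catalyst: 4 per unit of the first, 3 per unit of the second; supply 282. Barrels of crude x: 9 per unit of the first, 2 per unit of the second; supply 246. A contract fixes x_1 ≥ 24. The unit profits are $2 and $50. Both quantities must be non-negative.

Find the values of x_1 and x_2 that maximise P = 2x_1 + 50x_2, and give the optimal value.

Vertices and P = 2x_1 + 50x_2:
  (82/3, 0) → P = 164/3
  (24, 0) → P = 48
  (24, 15) → P = 798

x_1 = 24, x_2 = 15, maximum P = 798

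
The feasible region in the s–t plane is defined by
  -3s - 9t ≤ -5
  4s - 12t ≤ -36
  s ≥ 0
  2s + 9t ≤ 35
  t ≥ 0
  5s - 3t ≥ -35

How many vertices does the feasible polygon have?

3

Of the 15 pairwise boundary intersections, those satisfying every inequality are:
  (0, 3)
  (8/5, 53/15)
  (0, 35/9)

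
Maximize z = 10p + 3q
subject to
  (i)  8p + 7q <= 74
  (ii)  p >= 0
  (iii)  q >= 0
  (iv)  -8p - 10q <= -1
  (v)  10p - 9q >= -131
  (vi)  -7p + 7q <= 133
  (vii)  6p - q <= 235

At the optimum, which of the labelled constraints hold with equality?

(i) and (iii)

Vertices and z = 10p + 3q:
  (0, 74/7) → z = 222/7
  (37/4, 0) → z = 185/2
  (0, 1/10) → z = 3/10
  (1/8, 0) → z = 5/4

The maximum is at (37/4, 0). Substituting into each constraint, equality holds for (i) and (iii); the remaining constraints have slack.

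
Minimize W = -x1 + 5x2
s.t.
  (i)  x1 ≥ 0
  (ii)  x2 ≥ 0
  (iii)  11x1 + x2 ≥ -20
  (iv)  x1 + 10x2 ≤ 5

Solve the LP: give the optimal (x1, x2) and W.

x1 = 5, x2 = 0, minimum W = -5

Feasible corners and W = -x1 + 5x2:
  (0, 0) → W = 0
  (0, 1/2) → W = 5/2
  (5, 0) → W = -5

The optimum lies where x2 = 0 and x1 + 10x2 = 5.
Solving simultaneously gives x1 = 5, x2 = 0.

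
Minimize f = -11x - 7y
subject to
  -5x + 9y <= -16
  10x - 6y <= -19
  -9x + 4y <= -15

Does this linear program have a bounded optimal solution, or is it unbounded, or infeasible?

The boundaries -5x + 9y = -16 and 10x - 6y = -19 meet at (-89/20, -17/4), but that point violates -9x + 4y ≤ -15. Every candidate vertex is excluded by some other constraint, so the feasible region is empty.

infeasible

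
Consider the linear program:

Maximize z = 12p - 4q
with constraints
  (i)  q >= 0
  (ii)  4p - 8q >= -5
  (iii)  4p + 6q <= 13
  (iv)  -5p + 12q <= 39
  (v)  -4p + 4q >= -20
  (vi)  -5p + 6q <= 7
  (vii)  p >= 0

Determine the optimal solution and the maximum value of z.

p = 13/4, q = 0, maximum z = 39

Corner points and z = 12p - 4q:
  (13/4, 0) → z = 39
  (0, 0) → z = 0
  (37/28, 9/7) → z = 75/7
  (0, 5/8) → z = -5/2

At the optimal vertex, q = 0 and 4p + 6q = 13.
Solving simultaneously gives p = 13/4, q = 0.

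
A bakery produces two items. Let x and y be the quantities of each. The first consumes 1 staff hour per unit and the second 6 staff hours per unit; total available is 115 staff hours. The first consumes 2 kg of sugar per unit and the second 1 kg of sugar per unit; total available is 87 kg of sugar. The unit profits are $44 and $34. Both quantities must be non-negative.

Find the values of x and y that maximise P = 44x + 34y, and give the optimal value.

Corner points and P = 44x + 34y:
  (0, 0) → P = 0
  (0, 115/6) → P = 1955/3
  (87/2, 0) → P = 1914
  (37, 13) → P = 2070

x = 37, y = 13, maximum P = 2070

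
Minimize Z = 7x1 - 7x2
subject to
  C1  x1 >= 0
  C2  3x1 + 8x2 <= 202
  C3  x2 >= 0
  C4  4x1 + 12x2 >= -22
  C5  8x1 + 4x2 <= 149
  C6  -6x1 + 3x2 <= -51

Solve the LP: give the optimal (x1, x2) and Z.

Feasible corners and Z = 7x1 - 7x2:
  (149/8, 0) → Z = 1043/8
  (17/2, 0) → Z = 119/2
  (217/16, 81/8) → Z = 385/16

At the optimal vertex, 8x1 + 4x2 = 149 and -6x1 + 3x2 = -51.
Solving simultaneously gives x1 = 217/16, x2 = 81/8.

x1 = 217/16, x2 = 81/8, minimum Z = 385/16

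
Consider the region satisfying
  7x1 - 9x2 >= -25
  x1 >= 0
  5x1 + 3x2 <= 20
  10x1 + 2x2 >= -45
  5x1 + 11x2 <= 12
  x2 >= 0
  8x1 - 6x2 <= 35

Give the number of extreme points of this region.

Of the 21 pairwise boundary intersections, those satisfying every inequality are:
  (0, 12/11)
  (0, 0)
  (12/5, 0)

3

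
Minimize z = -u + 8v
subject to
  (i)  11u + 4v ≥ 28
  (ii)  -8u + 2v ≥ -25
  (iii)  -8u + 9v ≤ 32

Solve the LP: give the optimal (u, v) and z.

Extreme points and z = -u + 8v:
  (26/9, -17/18) → z = -94/9
  (124/131, 576/131) → z = 4484/131
  (289/56, 57/7) → z = 3359/56

u = 26/9, v = -17/18, minimum z = -94/9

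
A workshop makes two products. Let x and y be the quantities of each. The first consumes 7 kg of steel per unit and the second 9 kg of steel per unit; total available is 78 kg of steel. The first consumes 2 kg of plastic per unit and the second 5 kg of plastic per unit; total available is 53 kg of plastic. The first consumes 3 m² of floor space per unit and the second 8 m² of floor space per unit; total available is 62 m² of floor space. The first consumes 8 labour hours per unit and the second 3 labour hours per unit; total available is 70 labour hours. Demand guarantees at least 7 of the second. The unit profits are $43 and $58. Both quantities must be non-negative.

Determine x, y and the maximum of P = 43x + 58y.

Corner points and P = 43x + 58y:
  (0, 31/4) → P = 899/2
  (0, 7) → P = 406
  (2, 7) → P = 492

The binding constraints are 3x + 8y = 62 and y = 7.
Solving simultaneously gives x = 2, y = 7.

x = 2, y = 7, maximum P = 492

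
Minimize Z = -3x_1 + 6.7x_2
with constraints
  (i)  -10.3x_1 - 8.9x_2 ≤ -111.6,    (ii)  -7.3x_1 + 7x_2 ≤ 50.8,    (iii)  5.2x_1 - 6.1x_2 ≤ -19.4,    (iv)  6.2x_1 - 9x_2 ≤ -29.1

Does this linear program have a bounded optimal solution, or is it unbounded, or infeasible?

Extreme points and Z = -3x_1 + 6.7x_2:
  (32908/13707, 133792/13707) → Z = 3988412/68535
  (50810/10911, 78014/10911) → Z = 1851319/54555
The feasible region has finitely many vertices and no improving ray; the minimum is 1851319/54555 at (50810/10911, 78014/10911).

bounded optimum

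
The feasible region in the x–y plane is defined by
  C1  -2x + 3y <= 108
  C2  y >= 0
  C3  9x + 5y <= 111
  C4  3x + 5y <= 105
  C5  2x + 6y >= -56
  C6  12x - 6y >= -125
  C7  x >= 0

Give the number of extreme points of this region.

Pairwise boundary intersections that survive every other constraint:
  (37/3, 0)
  (0, 0)
  (1, 102/5)
  (5/78, 545/26)
  (0, 125/6)

5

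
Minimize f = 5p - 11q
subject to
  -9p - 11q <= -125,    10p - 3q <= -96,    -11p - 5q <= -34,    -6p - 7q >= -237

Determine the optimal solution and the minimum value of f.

The binding constraints are -11p - 5q = -34 and -6p - 7q = -237.
Solving simultaneously gives p = -947/47, q = 2403/47.

p = -947/47, q = 2403/47, minimum f = -31168/47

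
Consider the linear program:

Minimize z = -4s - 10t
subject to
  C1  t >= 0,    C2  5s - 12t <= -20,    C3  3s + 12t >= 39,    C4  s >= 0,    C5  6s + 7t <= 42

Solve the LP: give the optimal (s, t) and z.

The binding constraints are s = 0 and 6s + 7t = 42.
Solving simultaneously gives s = 0, t = 6.

s = 0, t = 6, minimum z = -60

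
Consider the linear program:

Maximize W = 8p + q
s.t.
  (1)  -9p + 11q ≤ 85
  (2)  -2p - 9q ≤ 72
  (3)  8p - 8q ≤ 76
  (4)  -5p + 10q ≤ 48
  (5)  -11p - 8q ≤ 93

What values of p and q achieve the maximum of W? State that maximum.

Corner points and W = 8p + q:
  (27/22, -91/11) → W = 17/11
  (-261/83, -606/83) → W = -2694/83
  (143/5, 191/10) → W = 2479/10
  (-219/25, 21/50) → W = -3483/50

p = 143/5, q = 191/10, maximum W = 2479/10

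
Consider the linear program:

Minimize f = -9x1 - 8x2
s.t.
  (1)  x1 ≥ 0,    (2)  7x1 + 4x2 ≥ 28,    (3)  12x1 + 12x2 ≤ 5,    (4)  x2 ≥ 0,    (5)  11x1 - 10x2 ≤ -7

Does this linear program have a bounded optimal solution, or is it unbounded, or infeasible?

The boundaries x1 = 0 and 7x1 + 4x2 = 28 meet at (0, 7), but that point violates 12x1 + 12x2 ≤ 5. Every candidate vertex is excluded by some other constraint, so the feasible region is empty.

infeasible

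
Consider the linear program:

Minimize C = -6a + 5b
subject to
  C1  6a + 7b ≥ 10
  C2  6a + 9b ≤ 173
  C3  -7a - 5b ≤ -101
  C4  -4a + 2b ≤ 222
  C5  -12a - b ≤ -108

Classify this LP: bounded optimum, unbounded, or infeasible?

unbounded

From the feasible point (657/19, -536/19), moving in the direction (9, -6) keeps every constraint satisfied while C decreases without bound.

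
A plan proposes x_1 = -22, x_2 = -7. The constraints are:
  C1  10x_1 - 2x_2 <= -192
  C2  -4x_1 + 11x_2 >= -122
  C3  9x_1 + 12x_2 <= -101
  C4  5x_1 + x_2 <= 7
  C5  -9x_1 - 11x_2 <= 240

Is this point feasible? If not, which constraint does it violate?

not feasible — violates C5

Constraint C5: -9x_1 - 11x_2 = 275, which is not ≤ 240. All other constraints are satisfied.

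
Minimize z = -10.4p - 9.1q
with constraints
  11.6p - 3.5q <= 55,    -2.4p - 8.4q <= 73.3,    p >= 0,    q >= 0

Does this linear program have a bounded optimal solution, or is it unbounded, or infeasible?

unbounded

From the feasible point (275/58, 0), moving in the direction (0, 1) keeps every constraint satisfied while z decreases without bound.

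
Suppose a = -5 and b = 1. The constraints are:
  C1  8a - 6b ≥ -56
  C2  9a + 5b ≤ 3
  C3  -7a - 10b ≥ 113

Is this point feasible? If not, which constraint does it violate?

not feasible — violates C3

Constraint C3: -7a - 10b = 25, which is not ≥ 113. All other constraints are satisfied.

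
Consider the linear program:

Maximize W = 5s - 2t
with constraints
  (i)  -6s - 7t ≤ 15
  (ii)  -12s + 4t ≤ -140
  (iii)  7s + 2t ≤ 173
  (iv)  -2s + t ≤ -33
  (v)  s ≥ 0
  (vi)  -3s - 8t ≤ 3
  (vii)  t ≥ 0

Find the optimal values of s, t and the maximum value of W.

Corner points and W = 5s - 2t:
  (239/11, 115/11) → W = 965/11
  (173/7, 0) → W = 865/7
  (33/2, 0) → W = 165/2

The binding constraints are 7s + 2t = 173 and t = 0.
Solving simultaneously gives s = 173/7, t = 0.

s = 173/7, t = 0, maximum W = 865/7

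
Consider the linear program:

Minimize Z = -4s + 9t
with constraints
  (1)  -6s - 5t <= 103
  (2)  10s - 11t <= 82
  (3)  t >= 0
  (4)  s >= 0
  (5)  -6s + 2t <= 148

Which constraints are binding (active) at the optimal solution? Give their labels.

Feasible corners and Z = -4s + 9t:
  (41/5, 0) → Z = -164/5
  (0, 0) → Z = 0
  (0, 74) → Z = 666
The feasible region is unbounded (it extends along (11, 10), (1, 3)), but Z strictly increases along every unbounded feasible direction, so there is no improving ray and the minimum is attained at a vertex.

The minimum is at (41/5, 0). Substituting into each constraint, equality holds for (2) and (3); the remaining constraints have slack.

(2) and (3)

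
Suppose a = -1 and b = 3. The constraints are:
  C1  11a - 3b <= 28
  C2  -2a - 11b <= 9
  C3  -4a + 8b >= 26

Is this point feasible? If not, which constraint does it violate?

feasible

C1: -20 ≤ 28 ✓
C2: -31 ≤ 9 ✓
C3: 28 ≥ 26 ✓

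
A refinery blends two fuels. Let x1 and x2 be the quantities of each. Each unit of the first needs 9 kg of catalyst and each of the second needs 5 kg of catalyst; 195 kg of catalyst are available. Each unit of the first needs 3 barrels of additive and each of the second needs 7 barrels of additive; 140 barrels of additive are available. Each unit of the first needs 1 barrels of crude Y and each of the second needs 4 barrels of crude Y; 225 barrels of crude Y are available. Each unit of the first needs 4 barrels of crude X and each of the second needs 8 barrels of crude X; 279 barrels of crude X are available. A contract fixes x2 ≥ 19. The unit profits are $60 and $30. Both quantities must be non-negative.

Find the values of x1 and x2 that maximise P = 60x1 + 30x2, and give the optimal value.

Corner points and P = 60x1 + 30x2:
  (0, 20) → P = 600
  (0, 19) → P = 570
  (7/3, 19) → P = 710

x1 = 7/3, x2 = 19, maximum P = 710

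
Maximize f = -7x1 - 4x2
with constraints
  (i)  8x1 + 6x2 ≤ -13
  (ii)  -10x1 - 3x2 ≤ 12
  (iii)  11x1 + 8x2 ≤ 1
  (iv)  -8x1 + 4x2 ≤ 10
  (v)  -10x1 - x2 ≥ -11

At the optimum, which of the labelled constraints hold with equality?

Corner points and f = -7x1 - 4x2:
  (-11/12, -17/18) → f = 367/36
  (79/52, -109/26) → f = 319/52
  (9/4, -23/2) → f = 121/4

The maximum is at (9/4, -23/2). Substituting into each constraint, equality holds for (ii) and (v); the remaining constraints have slack.

(ii) and (v)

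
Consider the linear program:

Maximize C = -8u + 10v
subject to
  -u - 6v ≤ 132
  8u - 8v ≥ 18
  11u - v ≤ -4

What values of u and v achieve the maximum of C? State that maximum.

u = -5/8, v = -23/8, maximum C = -95/4

The binding constraints are 8u - 8v = 18 and 11u - v = -4.
Solving simultaneously gives u = -5/8, v = -23/8.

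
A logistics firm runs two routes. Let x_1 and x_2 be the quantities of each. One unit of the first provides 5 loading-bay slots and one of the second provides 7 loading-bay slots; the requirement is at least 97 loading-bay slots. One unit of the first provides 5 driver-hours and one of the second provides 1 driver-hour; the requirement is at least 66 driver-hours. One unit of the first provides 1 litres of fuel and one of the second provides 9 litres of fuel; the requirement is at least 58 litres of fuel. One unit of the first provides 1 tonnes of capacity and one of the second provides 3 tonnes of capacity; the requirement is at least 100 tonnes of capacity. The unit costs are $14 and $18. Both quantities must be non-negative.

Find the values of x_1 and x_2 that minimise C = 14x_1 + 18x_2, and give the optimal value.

Vertices and C = 14x_1 + 18x_2:
  (0, 66) → C = 1188
  (100, 0) → C = 1400
  (7, 31) → C = 656
The feasible region is unbounded (it extends along (0, 1), (1, 0)), but C strictly increases along every unbounded feasible direction, so there is no improving ray and the minimum is attained at a vertex.

The optimum lies where 5x_1 + x_2 = 66 and x_1 + 3x_2 = 100.
Solving simultaneously gives x_1 = 7, x_2 = 31.

x_1 = 7, x_2 = 31, minimum C = 656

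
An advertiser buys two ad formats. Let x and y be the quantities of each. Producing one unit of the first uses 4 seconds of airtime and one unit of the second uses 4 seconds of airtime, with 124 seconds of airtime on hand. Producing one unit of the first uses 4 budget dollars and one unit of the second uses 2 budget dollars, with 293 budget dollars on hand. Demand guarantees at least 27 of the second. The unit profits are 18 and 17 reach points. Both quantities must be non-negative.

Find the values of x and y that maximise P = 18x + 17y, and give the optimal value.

x = 4, y = 27, maximum P = 531

Extreme points and P = 18x + 17y:
  (0, 31) → P = 527
  (0, 27) → P = 459
  (4, 27) → P = 531

The optimum lies where 4x + 4y = 124 and y = 27.
Solving simultaneously gives x = 4, y = 27.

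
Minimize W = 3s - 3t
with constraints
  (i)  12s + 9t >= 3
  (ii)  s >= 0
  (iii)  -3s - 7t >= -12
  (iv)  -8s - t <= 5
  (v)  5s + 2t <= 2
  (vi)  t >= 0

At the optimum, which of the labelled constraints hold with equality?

Corner points and W = 3s - 3t:
  (0, 1/3) → W = -1
  (1/4, 0) → W = 3/4
  (0, 1) → W = -3
  (2/5, 0) → W = 6/5

The minimum is at (0, 1). Substituting into each constraint, equality holds for (ii) and (v); the remaining constraints have slack.

(ii) and (v)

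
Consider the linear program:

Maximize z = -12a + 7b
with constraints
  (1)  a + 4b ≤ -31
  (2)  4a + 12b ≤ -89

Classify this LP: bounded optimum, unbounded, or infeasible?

From the feasible point (4, -35/4), moving in the direction (-4, 1) keeps every constraint satisfied while z increases without bound.

unbounded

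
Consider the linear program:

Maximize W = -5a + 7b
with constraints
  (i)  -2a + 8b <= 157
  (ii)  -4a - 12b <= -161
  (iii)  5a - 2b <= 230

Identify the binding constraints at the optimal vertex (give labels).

(i) and (ii)

Feasible corners and W = -5a + 7b:
  (-149/14, 475/28) → W = 4815/28
  (359/6, 415/12) → W = -685/12
  (1541/34, -115/68) → W = -16215/68

The maximum is at (-149/14, 475/28). Substituting into each constraint, equality holds for (i) and (ii); the remaining constraints have slack.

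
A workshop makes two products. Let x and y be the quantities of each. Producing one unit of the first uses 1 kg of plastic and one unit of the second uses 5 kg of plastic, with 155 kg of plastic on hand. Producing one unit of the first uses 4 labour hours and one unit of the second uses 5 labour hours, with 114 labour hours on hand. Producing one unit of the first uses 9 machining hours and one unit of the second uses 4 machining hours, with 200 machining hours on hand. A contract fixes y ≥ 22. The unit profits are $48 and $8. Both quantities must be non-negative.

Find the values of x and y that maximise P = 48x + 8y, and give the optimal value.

Feasible corners and P = 48x + 8y:
  (0, 114/5) → P = 912/5
  (0, 22) → P = 176
  (1, 22) → P = 224

The optimum lies where 4x + 5y = 114 and y = 22.
Solving simultaneously gives x = 1, y = 22.

x = 1, y = 22, maximum P = 224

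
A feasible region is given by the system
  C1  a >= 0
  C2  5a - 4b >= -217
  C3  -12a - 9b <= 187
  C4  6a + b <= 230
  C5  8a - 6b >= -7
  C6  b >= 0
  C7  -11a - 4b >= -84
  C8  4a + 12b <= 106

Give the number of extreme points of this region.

5

Of the 28 pairwise boundary intersections, those satisfying every inequality are:
  (0, 7/6)
  (0, 0)
  (23/5, 73/10)
  (84/11, 0)
  (146/29, 415/58)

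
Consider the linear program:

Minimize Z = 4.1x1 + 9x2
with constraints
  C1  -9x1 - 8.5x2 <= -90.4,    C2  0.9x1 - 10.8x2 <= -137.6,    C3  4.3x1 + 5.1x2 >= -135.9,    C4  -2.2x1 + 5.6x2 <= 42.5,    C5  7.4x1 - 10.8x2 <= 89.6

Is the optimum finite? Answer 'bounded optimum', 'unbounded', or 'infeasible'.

bounded optimum

Feasible corners and Z = 4.1x1 + 9x2:
  (7789/468, 26447/1872) → Z = 1828813/9360
  (2272/65, 27472/1755) → Z = 277088/975
  (24019/442, 25581/884) → Z = 533981/1105
The feasible region has finitely many vertices and no improving ray; the minimum is 1828813/9360 at (7789/468, 26447/1872).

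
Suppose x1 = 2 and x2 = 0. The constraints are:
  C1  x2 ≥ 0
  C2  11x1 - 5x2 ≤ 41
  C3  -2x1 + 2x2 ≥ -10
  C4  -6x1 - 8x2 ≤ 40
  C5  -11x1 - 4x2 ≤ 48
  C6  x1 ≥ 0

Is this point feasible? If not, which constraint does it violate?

C1: 0 ≥ 0 ✓
C2: 22 ≤ 41 ✓
C3: -4 ≥ -10 ✓
C4: -12 ≤ 40 ✓
C5: -22 ≤ 48 ✓
C6: 2 ≥ 0 ✓

feasible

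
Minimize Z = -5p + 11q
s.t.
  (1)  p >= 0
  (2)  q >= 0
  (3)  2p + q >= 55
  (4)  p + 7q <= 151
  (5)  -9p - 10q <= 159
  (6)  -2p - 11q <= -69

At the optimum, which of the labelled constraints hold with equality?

Vertices and Z = -5p + 11q:
  (151, 0) → Z = -755
  (69/2, 0) → Z = -345/2
  (18, 19) → Z = 119
  (134/5, 7/5) → Z = -593/5

The minimum is at (151, 0). Substituting into each constraint, equality holds for (2) and (4); the remaining constraints have slack.

(2) and (4)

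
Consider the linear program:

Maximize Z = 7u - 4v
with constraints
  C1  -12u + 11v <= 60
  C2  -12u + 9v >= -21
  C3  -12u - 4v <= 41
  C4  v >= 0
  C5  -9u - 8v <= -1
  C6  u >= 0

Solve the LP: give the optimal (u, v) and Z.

u = 257/8, v = 81/2, maximum Z = 503/8

Feasible corners and Z = 7u - 4v:
  (257/8, 81/2) → Z = 503/8
  (0, 60/11) → Z = -240/11
  (7/4, 0) → Z = 49/4
  (1/9, 0) → Z = 7/9
  (0, 1/8) → Z = -1/2

The binding constraints are -12u + 11v = 60 and -12u + 9v = -21.
Solving simultaneously gives u = 257/8, v = 81/2.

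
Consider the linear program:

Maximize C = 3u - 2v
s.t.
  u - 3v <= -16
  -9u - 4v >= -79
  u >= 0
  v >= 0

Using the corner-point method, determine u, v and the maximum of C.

u = 173/31, v = 223/31, maximum C = 73/31

Vertices and C = 3u - 2v:
  (173/31, 223/31) → C = 73/31
  (0, 16/3) → C = -32/3
  (0, 79/4) → C = -79/2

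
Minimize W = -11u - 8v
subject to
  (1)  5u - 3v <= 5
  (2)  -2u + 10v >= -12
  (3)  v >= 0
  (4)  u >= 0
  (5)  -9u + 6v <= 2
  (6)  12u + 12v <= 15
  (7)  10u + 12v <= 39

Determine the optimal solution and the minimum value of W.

Extreme points and W = -11u - 8v:
  (1, 0) → W = -11
  (35/32, 5/32) → W = -425/32
  (0, 0) → W = 0
  (0, 1/3) → W = -8/3
  (11/30, 53/60) → W = -111/10

The binding constraints are 5u - 3v = 5 and 12u + 12v = 15.
Solving simultaneously gives u = 35/32, v = 5/32.

u = 35/32, v = 5/32, minimum W = -425/32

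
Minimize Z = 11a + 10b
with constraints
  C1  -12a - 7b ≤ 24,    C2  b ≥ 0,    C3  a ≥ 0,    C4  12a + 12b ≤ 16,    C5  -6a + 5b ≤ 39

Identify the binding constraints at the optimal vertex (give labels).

Extreme points and Z = 11a + 10b:
  (0, 0) → Z = 0
  (4/3, 0) → Z = 44/3
  (0, 4/3) → Z = 40/3

The minimum is at (0, 0). Substituting into each constraint, equality holds for C2 and C3; the remaining constraints have slack.

C2 and C3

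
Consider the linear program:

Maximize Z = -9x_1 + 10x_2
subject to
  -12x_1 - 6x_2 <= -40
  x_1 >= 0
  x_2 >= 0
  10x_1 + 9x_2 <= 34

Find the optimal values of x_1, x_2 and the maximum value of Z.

x_1 = 13/4, x_2 = 1/6, maximum Z = -331/12

Corner points and Z = -9x_1 + 10x_2:
  (10/3, 0) → Z = -30
  (13/4, 1/6) → Z = -331/12
  (17/5, 0) → Z = -153/5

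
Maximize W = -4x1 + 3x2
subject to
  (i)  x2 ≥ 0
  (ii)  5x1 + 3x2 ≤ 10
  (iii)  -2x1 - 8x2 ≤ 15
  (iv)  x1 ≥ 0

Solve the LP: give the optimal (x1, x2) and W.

x1 = 0, x2 = 10/3, maximum W = 10

Extreme points and W = -4x1 + 3x2:
  (2, 0) → W = -8
  (0, 0) → W = 0
  (0, 10/3) → W = 10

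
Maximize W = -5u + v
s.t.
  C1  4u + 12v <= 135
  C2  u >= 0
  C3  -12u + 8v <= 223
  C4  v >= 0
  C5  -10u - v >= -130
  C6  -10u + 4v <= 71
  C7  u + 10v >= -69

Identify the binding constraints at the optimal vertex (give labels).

Vertices and W = -5u + v:
  (0, 45/4) → W = 45/4
  (1425/116, 415/58) → W = -6295/116
  (0, 0) → W = 0
  (13, 0) → W = -65

The maximum is at (0, 45/4). Substituting into each constraint, equality holds for C1 and C2; the remaining constraints have slack.

C1 and C2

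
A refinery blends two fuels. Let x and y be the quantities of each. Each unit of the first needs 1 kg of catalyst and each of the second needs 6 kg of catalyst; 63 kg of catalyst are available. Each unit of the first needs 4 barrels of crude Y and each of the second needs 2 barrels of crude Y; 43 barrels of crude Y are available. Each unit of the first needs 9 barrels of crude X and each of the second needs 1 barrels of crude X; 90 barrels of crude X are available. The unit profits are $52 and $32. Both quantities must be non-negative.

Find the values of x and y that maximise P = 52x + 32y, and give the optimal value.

x = 6, y = 19/2, maximum P = 616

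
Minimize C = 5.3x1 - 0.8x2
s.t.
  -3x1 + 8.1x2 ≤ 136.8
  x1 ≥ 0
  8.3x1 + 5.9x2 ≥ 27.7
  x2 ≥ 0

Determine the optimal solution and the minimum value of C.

Extreme points and C = 5.3x1 - 0.8x2:
  (0, 152/9) → C = -608/45
  (0, 277/59) → C = -1108/295
  (277/83, 0) → C = 14681/830
The feasible region is unbounded (it extends along (27, 10), (1, 0)), but C strictly increases along every unbounded feasible direction, so there is no improving ray and the minimum is attained at a vertex.

The binding constraints are -3x1 + 8.1x2 = 136.8 and x1 = 0.
Solving simultaneously gives x1 = 0, x2 = 152/9.

x1 = 0, x2 = 152/9, minimum C = -608/45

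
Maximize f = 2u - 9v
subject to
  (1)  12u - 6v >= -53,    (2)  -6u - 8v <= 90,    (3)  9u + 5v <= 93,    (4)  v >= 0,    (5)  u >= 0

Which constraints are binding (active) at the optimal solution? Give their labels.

Vertices and f = 2u - 9v:
  (293/114, 531/38) → f = -13751/114
  (0, 53/6) → f = -159/2
  (31/3, 0) → f = 62/3
  (0, 0) → f = 0

The maximum is at (31/3, 0). Substituting into each constraint, equality holds for (3) and (4); the remaining constraints have slack.

(3) and (4)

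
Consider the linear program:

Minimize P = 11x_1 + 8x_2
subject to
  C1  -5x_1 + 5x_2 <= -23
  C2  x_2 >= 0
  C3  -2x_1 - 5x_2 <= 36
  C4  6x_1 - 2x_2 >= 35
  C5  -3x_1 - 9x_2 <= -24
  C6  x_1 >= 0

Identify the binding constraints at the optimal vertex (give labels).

C4 and C5

Extreme points and P = 11x_1 + 8x_2:
  (129/20, 37/20) → P = 343/4
  (8, 0) → P = 88
  (121/20, 13/20) → P = 287/4
The feasible region is unbounded (it extends along (1, 1), (1, 0)), but P strictly increases along every unbounded feasible direction, so there is no improving ray and the minimum is attained at a vertex.

The minimum is at (121/20, 13/20). Substituting into each constraint, equality holds for C4 and C5; the remaining constraints have slack.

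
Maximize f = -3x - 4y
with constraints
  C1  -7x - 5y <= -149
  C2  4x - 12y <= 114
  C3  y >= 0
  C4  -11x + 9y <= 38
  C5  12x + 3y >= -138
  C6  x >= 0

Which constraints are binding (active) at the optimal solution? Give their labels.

Extreme points and f = -3x - 4y:
  (149/7, 0) → f = -447/7
  (1151/118, 1905/118) → f = -11073/118
  (57/2, 0) → f = -171/2
The feasible region is unbounded (it extends along (3, 1), (9, 11)), but f strictly decreases along every unbounded feasible direction, so there is no improving ray and the maximum is attained at a vertex.

The maximum is at (149/7, 0). Substituting into each constraint, equality holds for C1 and C3; the remaining constraints have slack.

C1 and C3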